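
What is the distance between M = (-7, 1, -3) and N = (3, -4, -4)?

d = √[(x₂-x₁)² + (y₂-y₁)² + (z₂-z₁)²]
  = √[10² + (-5)² + (-1)²]
  = √[100 + 25 + 1]
  = √126
  ≈ 11.22

11.22


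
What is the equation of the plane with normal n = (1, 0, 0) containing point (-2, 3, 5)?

The plane through P with normal n = (a, b, c) satisfies n·(r - P) = 0,
i.e. ax + by + cz = a·x₀ + b·y₀ + c·z₀.
d = 1·(-2) + 0·3 + 0·5
  = -2 + 0 + 0
  = -2
Equation: x = -2

x = -2


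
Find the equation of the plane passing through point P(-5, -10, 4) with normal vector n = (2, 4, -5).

The plane through P with normal n = (a, b, c) satisfies n·(r - P) = 0,
i.e. ax + by + cz = a·x₀ + b·y₀ + c·z₀.
d = 2·(-5) + 4·(-10) + (-5)·4
  = -10 - 40 - 20
  = -70
Equation: 2x + 4y - 5z = -70

2x + 4y - 5z = -70


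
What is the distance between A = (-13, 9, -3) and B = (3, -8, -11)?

d = √[(x₂-x₁)² + (y₂-y₁)² + (z₂-z₁)²]
  = √[16² + (-17)² + (-8)²]
  = √[256 + 289 + 64]
  = √609
  ≈ 24.68

24.68


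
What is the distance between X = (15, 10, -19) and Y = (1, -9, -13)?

d = √[(x₂-x₁)² + (y₂-y₁)² + (z₂-z₁)²]
  = √[(-14)² + (-19)² + 6²]
  = √[196 + 361 + 36]
  = √593
  ≈ 24.35

24.35


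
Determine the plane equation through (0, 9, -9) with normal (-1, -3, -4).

The plane through P with normal n = (a, b, c) satisfies n·(r - P) = 0,
i.e. ax + by + cz = a·x₀ + b·y₀ + c·z₀.
d = (-1)·0 + (-3)·9 + (-4)·(-9)
  = 0 - 27 + 36
  = 9
Equation: -x - 3y - 4z = 9

-x - 3y - 4z = 9


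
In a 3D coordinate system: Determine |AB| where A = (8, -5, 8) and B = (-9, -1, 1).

d = √[(x₂-x₁)² + (y₂-y₁)² + (z₂-z₁)²]
  = √[(-17)² + 4² + (-7)²]
  = √[289 + 16 + 49]
  = √354
  ≈ 18.81

18.81


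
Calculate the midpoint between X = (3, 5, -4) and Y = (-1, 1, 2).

M = ((x₁+x₂)/2, (y₁+y₂)/2, (z₁+z₂)/2)
  = ((3 - 1)/2, (5 + 1)/2, (-4 + 2)/2)
  = (2/2, 6/2, -2/2)
  = (1, 3, -1)

(1, 3, -1)


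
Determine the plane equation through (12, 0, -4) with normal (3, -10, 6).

The plane through P with normal n = (a, b, c) satisfies n·(r - P) = 0,
i.e. ax + by + cz = a·x₀ + b·y₀ + c·z₀.
d = 3·12 + (-10)·0 + 6·(-4)
  = 36 + 0 - 24
  = 12
Equation: 3x - 10y + 6z = 12

3x - 10y + 6z = 12


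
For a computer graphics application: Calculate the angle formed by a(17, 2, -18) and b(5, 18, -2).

a·b = 17·5 + 2·18 + (-18)·(-2) = 85 + 36 + 36 = 157
|a| = √(17² + 2² + (-18)²) = √617 ≈ 24.84
|b| = √(5² + 18² + (-2)²) = √353 ≈ 18.79
cos θ = (a·b)/(|a||b|) = 157/(24.84·18.79) ≈ 0.3364
θ = arccos(0.3364) ≈ 70.34°

70.34°


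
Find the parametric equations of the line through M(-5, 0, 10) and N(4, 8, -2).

Direction vector d = N - M = (4 + 5, 8 + 0, -2 - 10) = (9, 8, -12)
Parametric form r = M + t·d:
x = -5 + 9t, y = 0 + 8t, z = 10 - 12t

x = -5 + 9t, y = 0 + 8t, z = 10 - 12t


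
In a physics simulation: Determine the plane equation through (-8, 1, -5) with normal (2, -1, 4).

The plane through P with normal n = (a, b, c) satisfies n·(r - P) = 0,
i.e. ax + by + cz = a·x₀ + b·y₀ + c·z₀.
d = 2·(-8) + (-1)·1 + 4·(-5)
  = -16 - 1 - 20
  = -37
Equation: 2x - y + 4z = -37

2x - y + 4z = -37


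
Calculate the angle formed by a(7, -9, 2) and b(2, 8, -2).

a·b = 7·2 + (-9)·8 + 2·(-2) = 14 - 72 - 4 = -62
|a| = √(7² + (-9)² + 2²) = √134 ≈ 11.58
|b| = √(2² + 8² + (-2)²) = √72 ≈ 8.485
cos θ = (a·b)/(|a||b|) = -62/(11.58·8.485) ≈ -0.6312
θ = arccos(-0.6312) ≈ 129.1°

129.1°


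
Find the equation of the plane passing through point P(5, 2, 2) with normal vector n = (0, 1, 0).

The plane through P with normal n = (a, b, c) satisfies n·(r - P) = 0,
i.e. ax + by + cz = a·x₀ + b·y₀ + c·z₀.
d = 0·5 + 1·2 + 0·2
  = 0 + 2 + 0
  = 2
Equation: y = 2

y = 2


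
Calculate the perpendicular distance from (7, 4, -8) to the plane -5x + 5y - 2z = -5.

distance = |a·x₀ + b·y₀ + c·z₀ - d| / √(a² + b² + c²)
  = |(-5)·7 + 5·4 + (-2)·(-8) - (-5)| / √((-5)² + 5² + (-2)²)
  = |-35 + 20 + 16 + 5| / √(25 + 25 + 4)
  = |6| / √54
  = 6 / 7.348
  ≈ 0.8165

0.8165


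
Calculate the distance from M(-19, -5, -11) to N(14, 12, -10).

d = √[(x₂-x₁)² + (y₂-y₁)² + (z₂-z₁)²]
  = √[33² + 17² + 1²]
  = √[1089 + 289 + 1]
  = √1379
  ≈ 37.13

37.13


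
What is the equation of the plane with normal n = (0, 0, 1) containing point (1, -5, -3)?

The plane through P with normal n = (a, b, c) satisfies n·(r - P) = 0,
i.e. ax + by + cz = a·x₀ + b·y₀ + c·z₀.
d = 0·1 + 0·(-5) + 1·(-3)
  = 0 + 0 - 3
  = -3
Equation: z = -3

z = -3


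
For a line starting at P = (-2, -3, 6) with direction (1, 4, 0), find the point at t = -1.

P(t) = P + t·d
  = (-2 + 1·(-1), -3 + 4·(-1), 6 + 0·(-1))
  = (-2 - 1, -3 - 4, 6 + 0)
  = (-3, -7, 6)

(-3, -7, 6)


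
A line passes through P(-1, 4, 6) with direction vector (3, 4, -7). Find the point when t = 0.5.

P(t) = P + t·d
  = (-1 + 3·0.5, 4 + 4·0.5, 6 + (-7)·0.5)
  = (-1 + 1.5, 4 + 2, 6 - 3.5)
  = (0.5, 6, 2.5)

(0.5, 6, 2.5)


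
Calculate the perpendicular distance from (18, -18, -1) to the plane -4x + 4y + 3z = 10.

distance = |a·x₀ + b·y₀ + c·z₀ - d| / √(a² + b² + c²)
  = |(-4)·18 + 4·(-18) + 3·(-1) - 10| / √((-4)² + 4² + 3²)
  = |-72 - 72 - 3 - 10| / √(16 + 16 + 9)
  = |-157| / √41
  = 157 / 6.403
  ≈ 24.52

24.52


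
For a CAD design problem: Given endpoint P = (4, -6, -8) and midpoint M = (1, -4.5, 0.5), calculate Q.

Q = 2M - P
  = (2·1 - 4, 2·(-4.5) - (-6), 2·0.5 - (-8))
  = (2 - 4, -9 + 6, 1 + 8)
  = (-2, -3, 9)

(-2, -3, 9)


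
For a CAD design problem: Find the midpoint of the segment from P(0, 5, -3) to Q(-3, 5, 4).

M = ((x₁+x₂)/2, (y₁+y₂)/2, (z₁+z₂)/2)
  = ((0 - 3)/2, (5 + 5)/2, (-3 + 4)/2)
  = (-3/2, 10/2, 1/2)
  = (-1.5, 5, 0.5)

(-1.5, 5, 0.5)


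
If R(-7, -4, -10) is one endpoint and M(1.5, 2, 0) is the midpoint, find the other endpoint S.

S = 2M - R
  = (2·1.5 - (-7), 2·2 - (-4), 2·0 - (-10))
  = (3 + 7, 4 + 4, 0 + 10)
  = (10, 8, 10)

(10, 8, 10)


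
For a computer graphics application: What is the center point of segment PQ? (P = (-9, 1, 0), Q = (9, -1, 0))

M = ((x₁+x₂)/2, (y₁+y₂)/2, (z₁+z₂)/2)
  = ((-9 + 9)/2, (1 - 1)/2, (0 + 0)/2)
  = (0/2, 0/2, 0/2)
  = (0, 0, 0)

(0, 0, 0)


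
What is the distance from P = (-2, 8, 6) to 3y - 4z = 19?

distance = |a·x₀ + b·y₀ + c·z₀ - d| / √(a² + b² + c²)
  = |0·(-2) + 3·8 + (-4)·6 - 19| / √(0² + 3² + (-4)²)
  = |0 + 24 - 24 - 19| / √(0 + 9 + 16)
  = |-19| / √25
  = 19 / 5
  ≈ 3.8

3.8


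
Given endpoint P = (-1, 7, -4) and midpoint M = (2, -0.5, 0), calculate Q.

Q = 2M - P
  = (2·2 - (-1), 2·(-0.5) - 7, 2·0 - (-4))
  = (4 + 1, -1 - 7, 0 + 4)
  = (5, -8, 4)

(5, -8, 4)


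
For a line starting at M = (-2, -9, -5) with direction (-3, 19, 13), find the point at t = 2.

P(t) = M + t·d
  = (-2 + (-3)·2, -9 + 19·2, -5 + 13·2)
  = (-2 - 6, -9 + 38, -5 + 26)
  = (-8, 29, 21)

(-8, 29, 21)


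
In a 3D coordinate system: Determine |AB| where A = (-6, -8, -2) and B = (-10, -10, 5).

d = √[(x₂-x₁)² + (y₂-y₁)² + (z₂-z₁)²]
  = √[(-4)² + (-2)² + 7²]
  = √[16 + 4 + 49]
  = √69
  ≈ 8.307

8.307


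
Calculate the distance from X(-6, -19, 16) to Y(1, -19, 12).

d = √[(x₂-x₁)² + (y₂-y₁)² + (z₂-z₁)²]
  = √[7² + 0² + (-4)²]
  = √[49 + 0 + 16]
  = √65
  ≈ 8.062

8.062


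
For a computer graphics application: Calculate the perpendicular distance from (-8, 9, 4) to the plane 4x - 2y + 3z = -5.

distance = |a·x₀ + b·y₀ + c·z₀ - d| / √(a² + b² + c²)
  = |4·(-8) + (-2)·9 + 3·4 - (-5)| / √(4² + (-2)² + 3²)
  = |-32 - 18 + 12 + 5| / √(16 + 4 + 9)
  = |-33| / √29
  = 33 / 5.385
  ≈ 6.128

6.128


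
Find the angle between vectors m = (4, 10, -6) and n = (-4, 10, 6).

m·n = 4·(-4) + 10·10 + (-6)·6 = -16 + 100 - 36 = 48
|m| = √(4² + 10² + (-6)²) = √152 ≈ 12.33
|n| = √((-4)² + 10² + 6²) = √152 ≈ 12.33
cos θ = (m·n)/(|m||n|) = 48/(12.33·12.33) ≈ 0.3158
θ = arccos(0.3158) ≈ 71.59°

71.59°


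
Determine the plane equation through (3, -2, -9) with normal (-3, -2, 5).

The plane through P with normal n = (a, b, c) satisfies n·(r - P) = 0,
i.e. ax + by + cz = a·x₀ + b·y₀ + c·z₀.
d = (-3)·3 + (-2)·(-2) + 5·(-9)
  = -9 + 4 - 45
  = -50
Equation: -3x - 2y + 5z = -50

-3x - 2y + 5z = -50


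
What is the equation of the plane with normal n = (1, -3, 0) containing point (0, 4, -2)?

The plane through P with normal n = (a, b, c) satisfies n·(r - P) = 0,
i.e. ax + by + cz = a·x₀ + b·y₀ + c·z₀.
d = 1·0 + (-3)·4 + 0·(-2)
  = 0 - 12 + 0
  = -12
Equation: x - 3y = -12

x - 3y = -12


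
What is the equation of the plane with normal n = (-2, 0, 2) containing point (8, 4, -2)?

The plane through P with normal n = (a, b, c) satisfies n·(r - P) = 0,
i.e. ax + by + cz = a·x₀ + b·y₀ + c·z₀.
d = (-2)·8 + 0·4 + 2·(-2)
  = -16 + 0 - 4
  = -20
Equation: -2x + 2z = -20

-2x + 2z = -20


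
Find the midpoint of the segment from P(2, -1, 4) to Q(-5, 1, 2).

M = ((x₁+x₂)/2, (y₁+y₂)/2, (z₁+z₂)/2)
  = ((2 - 5)/2, (-1 + 1)/2, (4 + 2)/2)
  = (-3/2, 0/2, 6/2)
  = (-1.5, 0, 3)

(-1.5, 0, 3)


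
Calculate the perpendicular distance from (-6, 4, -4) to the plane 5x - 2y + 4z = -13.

distance = |a·x₀ + b·y₀ + c·z₀ - d| / √(a² + b² + c²)
  = |5·(-6) + (-2)·4 + 4·(-4) - (-13)| / √(5² + (-2)² + 4²)
  = |-30 - 8 - 16 + 13| / √(25 + 4 + 16)
  = |-41| / √45
  = 41 / 6.708
  ≈ 6.112

6.112


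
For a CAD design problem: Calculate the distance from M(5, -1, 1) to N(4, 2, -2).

d = √[(x₂-x₁)² + (y₂-y₁)² + (z₂-z₁)²]
  = √[(-1)² + 3² + (-3)²]
  = √[1 + 9 + 9]
  = √19
  ≈ 4.359

4.359


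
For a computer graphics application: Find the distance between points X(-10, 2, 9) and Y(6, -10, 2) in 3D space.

d = √[(x₂-x₁)² + (y₂-y₁)² + (z₂-z₁)²]
  = √[16² + (-12)² + (-7)²]
  = √[256 + 144 + 49]
  = √449
  ≈ 21.19

21.19


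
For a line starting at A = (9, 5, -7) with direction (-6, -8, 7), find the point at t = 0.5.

P(t) = A + t·d
  = (9 + (-6)·0.5, 5 + (-8)·0.5, -7 + 7·0.5)
  = (9 - 3, 5 - 4, -7 + 3.5)
  = (6, 1, -3.5)

(6, 1, -3.5)


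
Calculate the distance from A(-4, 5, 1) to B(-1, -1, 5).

d = √[(x₂-x₁)² + (y₂-y₁)² + (z₂-z₁)²]
  = √[3² + (-6)² + 4²]
  = √[9 + 36 + 16]
  = √61
  ≈ 7.81

7.81


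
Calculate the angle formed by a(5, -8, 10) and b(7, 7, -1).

a·b = 5·7 + (-8)·7 + 10·(-1) = 35 - 56 - 10 = -31
|a| = √(5² + (-8)² + 10²) = √189 ≈ 13.75
|b| = √(7² + 7² + (-1)²) = √99 ≈ 9.95
cos θ = (a·b)/(|a||b|) = -31/(13.75·9.95) ≈ -0.2266
θ = arccos(-0.2266) ≈ 103.1°

103.1°


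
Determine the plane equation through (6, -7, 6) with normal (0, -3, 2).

The plane through P with normal n = (a, b, c) satisfies n·(r - P) = 0,
i.e. ax + by + cz = a·x₀ + b·y₀ + c·z₀.
d = 0·6 + (-3)·(-7) + 2·6
  = 0 + 21 + 12
  = 33
Equation: -3y + 2z = 33

-3y + 2z = 33


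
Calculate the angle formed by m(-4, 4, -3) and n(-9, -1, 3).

m·n = (-4)·(-9) + 4·(-1) + (-3)·3 = 36 - 4 - 9 = 23
|m| = √((-4)² + 4² + (-3)²) = √41 ≈ 6.403
|n| = √((-9)² + (-1)² + 3²) = √91 ≈ 9.539
cos θ = (m·n)/(|m||n|) = 23/(6.403·9.539) ≈ 0.3765
θ = arccos(0.3765) ≈ 67.88°

67.88°


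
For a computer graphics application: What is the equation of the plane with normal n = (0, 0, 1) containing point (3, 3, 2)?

The plane through P with normal n = (a, b, c) satisfies n·(r - P) = 0,
i.e. ax + by + cz = a·x₀ + b·y₀ + c·z₀.
d = 0·3 + 0·3 + 1·2
  = 0 + 0 + 2
  = 2
Equation: z = 2

z = 2


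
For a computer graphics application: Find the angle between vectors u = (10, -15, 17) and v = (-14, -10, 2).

u·v = 10·(-14) + (-15)·(-10) + 17·2 = -140 + 150 + 34 = 44
|u| = √(10² + (-15)² + 17²) = √614 ≈ 24.78
|v| = √((-14)² + (-10)² + 2²) = √300 ≈ 17.32
cos θ = (u·v)/(|u||v|) = 44/(24.78·17.32) ≈ 0.1025
θ = arccos(0.1025) ≈ 84.12°

84.12°


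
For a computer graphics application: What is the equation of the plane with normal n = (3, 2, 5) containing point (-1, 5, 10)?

The plane through P with normal n = (a, b, c) satisfies n·(r - P) = 0,
i.e. ax + by + cz = a·x₀ + b·y₀ + c·z₀.
d = 3·(-1) + 2·5 + 5·10
  = -3 + 10 + 50
  = 57
Equation: 3x + 2y + 5z = 57

3x + 2y + 5z = 57


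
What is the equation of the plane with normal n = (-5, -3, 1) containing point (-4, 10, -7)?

The plane through P with normal n = (a, b, c) satisfies n·(r - P) = 0,
i.e. ax + by + cz = a·x₀ + b·y₀ + c·z₀.
d = (-5)·(-4) + (-3)·10 + 1·(-7)
  = 20 - 30 - 7
  = -17
Equation: -5x - 3y + z = -17

-5x - 3y + z = -17


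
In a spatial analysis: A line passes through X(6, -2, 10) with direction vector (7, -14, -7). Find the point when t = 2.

P(t) = X + t·d
  = (6 + 7·2, -2 + (-14)·2, 10 + (-7)·2)
  = (6 + 14, -2 - 28, 10 - 14)
  = (20, -30, -4)

(20, -30, -4)


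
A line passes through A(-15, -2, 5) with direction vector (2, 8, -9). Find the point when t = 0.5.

P(t) = A + t·d
  = (-15 + 2·0.5, -2 + 8·0.5, 5 + (-9)·0.5)
  = (-15 + 1, -2 + 4, 5 - 4.5)
  = (-14, 2, 0.5)

(-14, 2, 0.5)


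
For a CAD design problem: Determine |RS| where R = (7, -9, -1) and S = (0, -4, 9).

d = √[(x₂-x₁)² + (y₂-y₁)² + (z₂-z₁)²]
  = √[(-7)² + 5² + 10²]
  = √[49 + 25 + 100]
  = √174
  ≈ 13.19

13.19


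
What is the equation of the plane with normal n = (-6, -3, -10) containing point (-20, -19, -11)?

The plane through P with normal n = (a, b, c) satisfies n·(r - P) = 0,
i.e. ax + by + cz = a·x₀ + b·y₀ + c·z₀.
d = (-6)·(-20) + (-3)·(-19) + (-10)·(-11)
  = 120 + 57 + 110
  = 287
Equation: -6x - 3y - 10z = 287

-6x - 3y - 10z = 287


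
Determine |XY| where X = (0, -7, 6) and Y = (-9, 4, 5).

d = √[(x₂-x₁)² + (y₂-y₁)² + (z₂-z₁)²]
  = √[(-9)² + 11² + (-1)²]
  = √[81 + 121 + 1]
  = √203
  ≈ 14.25

14.25


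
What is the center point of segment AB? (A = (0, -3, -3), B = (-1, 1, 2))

M = ((x₁+x₂)/2, (y₁+y₂)/2, (z₁+z₂)/2)
  = ((0 - 1)/2, (-3 + 1)/2, (-3 + 2)/2)
  = (-1/2, -2/2, -1/2)
  = (-0.5, -1, -0.5)

(-0.5, -1, -0.5)


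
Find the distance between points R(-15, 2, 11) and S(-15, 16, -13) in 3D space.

d = √[(x₂-x₁)² + (y₂-y₁)² + (z₂-z₁)²]
  = √[0² + 14² + (-24)²]
  = √[0 + 196 + 576]
  = √772
  ≈ 27.78

27.78


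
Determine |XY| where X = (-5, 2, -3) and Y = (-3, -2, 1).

d = √[(x₂-x₁)² + (y₂-y₁)² + (z₂-z₁)²]
  = √[2² + (-4)² + 4²]
  = √[4 + 16 + 16]
  = √36
  ≈ 6

6


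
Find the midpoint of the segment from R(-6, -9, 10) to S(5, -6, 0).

M = ((x₁+x₂)/2, (y₁+y₂)/2, (z₁+z₂)/2)
  = ((-6 + 5)/2, (-9 - 6)/2, (10 + 0)/2)
  = (-1/2, -15/2, 10/2)
  = (-0.5, -7.5, 5)

(-0.5, -7.5, 5)


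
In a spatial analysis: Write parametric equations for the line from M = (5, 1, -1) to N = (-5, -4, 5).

Direction vector d = N - M = (-5 - 5, -4 - 1, 5 + 1) = (-10, -5, 6)
Parametric form r = M + t·d:
x = 5 - 10t, y = 1 - 5t, z = -1 + 6t

x = 5 - 10t, y = 1 - 5t, z = -1 + 6t


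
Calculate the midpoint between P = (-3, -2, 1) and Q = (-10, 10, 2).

M = ((x₁+x₂)/2, (y₁+y₂)/2, (z₁+z₂)/2)
  = ((-3 - 10)/2, (-2 + 10)/2, (1 + 2)/2)
  = (-13/2, 8/2, 3/2)
  = (-6.5, 4, 1.5)

(-6.5, 4, 1.5)


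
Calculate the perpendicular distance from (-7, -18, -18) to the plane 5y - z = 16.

distance = |a·x₀ + b·y₀ + c·z₀ - d| / √(a² + b² + c²)
  = |0·(-7) + 5·(-18) + (-1)·(-18) - 16| / √(0² + 5² + (-1)²)
  = |0 - 90 + 18 - 16| / √(0 + 25 + 1)
  = |-88| / √26
  = 88 / 5.099
  ≈ 17.26

17.26


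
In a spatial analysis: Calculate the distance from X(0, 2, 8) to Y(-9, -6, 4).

d = √[(x₂-x₁)² + (y₂-y₁)² + (z₂-z₁)²]
  = √[(-9)² + (-8)² + (-4)²]
  = √[81 + 64 + 16]
  = √161
  ≈ 12.69

12.69


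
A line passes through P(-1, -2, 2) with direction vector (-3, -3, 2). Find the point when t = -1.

P(t) = P + t·d
  = (-1 + (-3)·(-1), -2 + (-3)·(-1), 2 + 2·(-1))
  = (-1 + 3, -2 + 3, 2 - 2)
  = (2, 1, 0)

(2, 1, 0)


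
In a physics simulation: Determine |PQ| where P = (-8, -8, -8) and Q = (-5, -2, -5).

d = √[(x₂-x₁)² + (y₂-y₁)² + (z₂-z₁)²]
  = √[3² + 6² + 3²]
  = √[9 + 36 + 9]
  = √54
  ≈ 7.348

7.348


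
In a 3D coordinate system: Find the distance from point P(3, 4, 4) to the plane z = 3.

distance = |a·x₀ + b·y₀ + c·z₀ - d| / √(a² + b² + c²)
  = |0·3 + 0·4 + 1·4 - 3| / √(0² + 0² + 1²)
  = |0 + 0 + 4 - 3| / √(0 + 0 + 1)
  = |1| / √1
  = 1 / 1
  ≈ 1

1


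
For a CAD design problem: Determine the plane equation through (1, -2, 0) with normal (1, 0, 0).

The plane through P with normal n = (a, b, c) satisfies n·(r - P) = 0,
i.e. ax + by + cz = a·x₀ + b·y₀ + c·z₀.
d = 1·1 + 0·(-2) + 0·0
  = 1 + 0 + 0
  = 1
Equation: x = 1

x = 1


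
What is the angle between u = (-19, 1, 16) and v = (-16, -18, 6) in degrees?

u·v = (-19)·(-16) + 1·(-18) + 16·6 = 304 - 18 + 96 = 382
|u| = √((-19)² + 1² + 16²) = √618 ≈ 24.86
|v| = √((-16)² + (-18)² + 6²) = √616 ≈ 24.82
cos θ = (u·v)/(|u||v|) = 382/(24.86·24.82) ≈ 0.6191
θ = arccos(0.6191) ≈ 51.75°

51.75°


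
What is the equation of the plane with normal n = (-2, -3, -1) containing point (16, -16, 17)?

The plane through P with normal n = (a, b, c) satisfies n·(r - P) = 0,
i.e. ax + by + cz = a·x₀ + b·y₀ + c·z₀.
d = (-2)·16 + (-3)·(-16) + (-1)·17
  = -32 + 48 - 17
  = -1
Equation: -2x - 3y - z = -1

-2x - 3y - z = -1


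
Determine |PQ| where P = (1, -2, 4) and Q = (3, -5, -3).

d = √[(x₂-x₁)² + (y₂-y₁)² + (z₂-z₁)²]
  = √[2² + (-3)² + (-7)²]
  = √[4 + 9 + 49]
  = √62
  ≈ 7.874

7.874


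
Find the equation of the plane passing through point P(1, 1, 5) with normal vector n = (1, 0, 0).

The plane through P with normal n = (a, b, c) satisfies n·(r - P) = 0,
i.e. ax + by + cz = a·x₀ + b·y₀ + c·z₀.
d = 1·1 + 0·1 + 0·5
  = 1 + 0 + 0
  = 1
Equation: x = 1

x = 1


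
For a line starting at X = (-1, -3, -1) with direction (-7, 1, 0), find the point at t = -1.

P(t) = X + t·d
  = (-1 + (-7)·(-1), -3 + 1·(-1), -1 + 0·(-1))
  = (-1 + 7, -3 - 1, -1 + 0)
  = (6, -4, -1)

(6, -4, -1)


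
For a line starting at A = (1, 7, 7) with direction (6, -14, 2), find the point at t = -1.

P(t) = A + t·d
  = (1 + 6·(-1), 7 + (-14)·(-1), 7 + 2·(-1))
  = (1 - 6, 7 + 14, 7 - 2)
  = (-5, 21, 5)

(-5, 21, 5)


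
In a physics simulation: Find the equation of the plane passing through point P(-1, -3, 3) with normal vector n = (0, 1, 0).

The plane through P with normal n = (a, b, c) satisfies n·(r - P) = 0,
i.e. ax + by + cz = a·x₀ + b·y₀ + c·z₀.
d = 0·(-1) + 1·(-3) + 0·3
  = 0 - 3 + 0
  = -3
Equation: y = -3

y = -3


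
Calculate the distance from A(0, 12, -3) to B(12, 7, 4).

d = √[(x₂-x₁)² + (y₂-y₁)² + (z₂-z₁)²]
  = √[12² + (-5)² + 7²]
  = √[144 + 25 + 49]
  = √218
  ≈ 14.76

14.76


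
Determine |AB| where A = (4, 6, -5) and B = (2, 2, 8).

d = √[(x₂-x₁)² + (y₂-y₁)² + (z₂-z₁)²]
  = √[(-2)² + (-4)² + 13²]
  = √[4 + 16 + 169]
  = √189
  ≈ 13.75

13.75


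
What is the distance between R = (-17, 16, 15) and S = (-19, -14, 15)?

d = √[(x₂-x₁)² + (y₂-y₁)² + (z₂-z₁)²]
  = √[(-2)² + (-30)² + 0²]
  = √[4 + 900 + 0]
  = √904
  ≈ 30.07

30.07


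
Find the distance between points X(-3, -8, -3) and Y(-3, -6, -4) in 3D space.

d = √[(x₂-x₁)² + (y₂-y₁)² + (z₂-z₁)²]
  = √[0² + 2² + (-1)²]
  = √[0 + 4 + 1]
  = √5
  ≈ 2.236

2.236


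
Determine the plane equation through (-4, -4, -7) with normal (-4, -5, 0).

The plane through P with normal n = (a, b, c) satisfies n·(r - P) = 0,
i.e. ax + by + cz = a·x₀ + b·y₀ + c·z₀.
d = (-4)·(-4) + (-5)·(-4) + 0·(-7)
  = 16 + 20 + 0
  = 36
Equation: -4x - 5y = 36

-4x - 5y = 36


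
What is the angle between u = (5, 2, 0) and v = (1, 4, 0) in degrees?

u·v = 5·1 + 2·4 + 0·0 = 5 + 8 + 0 = 13
|u| = √(5² + 2² + 0²) = √29 ≈ 5.385
|v| = √(1² + 4² + 0²) = √17 ≈ 4.123
cos θ = (u·v)/(|u||v|) = 13/(5.385·4.123) ≈ 0.5855
θ = arccos(0.5855) ≈ 54.16°

54.16°


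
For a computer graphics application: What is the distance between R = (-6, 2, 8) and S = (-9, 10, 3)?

d = √[(x₂-x₁)² + (y₂-y₁)² + (z₂-z₁)²]
  = √[(-3)² + 8² + (-5)²]
  = √[9 + 64 + 25]
  = √98
  ≈ 9.899

9.899


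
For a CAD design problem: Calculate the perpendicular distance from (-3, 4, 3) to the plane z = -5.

distance = |a·x₀ + b·y₀ + c·z₀ - d| / √(a² + b² + c²)
  = |0·(-3) + 0·4 + 1·3 - (-5)| / √(0² + 0² + 1²)
  = |0 + 0 + 3 + 5| / √(0 + 0 + 1)
  = |8| / √1
  = 8 / 1
  ≈ 8

8


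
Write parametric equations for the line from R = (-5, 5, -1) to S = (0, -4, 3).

Direction vector d = S - R = (0 + 5, -4 - 5, 3 + 1) = (5, -9, 4)
Parametric form r = R + t·d:
x = -5 + 5t, y = 5 - 9t, z = -1 + 4t

x = -5 + 5t, y = 5 - 9t, z = -1 + 4t


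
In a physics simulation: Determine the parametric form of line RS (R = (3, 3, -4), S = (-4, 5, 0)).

Direction vector d = S - R = (-4 - 3, 5 - 3, 0 + 4) = (-7, 2, 4)
Parametric form r = R + t·d:
x = 3 - 7t, y = 3 + 2t, z = -4 + 4t

x = 3 - 7t, y = 3 + 2t, z = -4 + 4t


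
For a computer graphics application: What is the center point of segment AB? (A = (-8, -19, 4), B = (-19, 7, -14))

M = ((x₁+x₂)/2, (y₁+y₂)/2, (z₁+z₂)/2)
  = ((-8 - 19)/2, (-19 + 7)/2, (4 - 14)/2)
  = (-27/2, -12/2, -10/2)
  = (-13.5, -6, -5)

(-13.5, -6, -5)


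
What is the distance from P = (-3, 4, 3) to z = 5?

distance = |a·x₀ + b·y₀ + c·z₀ - d| / √(a² + b² + c²)
  = |0·(-3) + 0·4 + 1·3 - 5| / √(0² + 0² + 1²)
  = |0 + 0 + 3 - 5| / √(0 + 0 + 1)
  = |-2| / √1
  = 2 / 1
  ≈ 2

2


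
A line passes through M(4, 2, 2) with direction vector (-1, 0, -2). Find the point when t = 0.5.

P(t) = M + t·d
  = (4 + (-1)·0.5, 2 + 0·0.5, 2 + (-2)·0.5)
  = (4 - 0.5, 2 + 0, 2 - 1)
  = (3.5, 2, 1)

(3.5, 2, 1)


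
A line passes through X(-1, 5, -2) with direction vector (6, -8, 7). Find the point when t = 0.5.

P(t) = X + t·d
  = (-1 + 6·0.5, 5 + (-8)·0.5, -2 + 7·0.5)
  = (-1 + 3, 5 - 4, -2 + 3.5)
  = (2, 1, 1.5)

(2, 1, 1.5)


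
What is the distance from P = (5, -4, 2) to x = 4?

distance = |a·x₀ + b·y₀ + c·z₀ - d| / √(a² + b² + c²)
  = |1·5 + 0·(-4) + 0·2 - 4| / √(1² + 0² + 0²)
  = |5 + 0 + 0 - 4| / √(1 + 0 + 0)
  = |1| / √1
  = 1 / 1
  ≈ 1

1


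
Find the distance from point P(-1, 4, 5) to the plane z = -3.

distance = |a·x₀ + b·y₀ + c·z₀ - d| / √(a² + b² + c²)
  = |0·(-1) + 0·4 + 1·5 - (-3)| / √(0² + 0² + 1²)
  = |0 + 0 + 5 + 3| / √(0 + 0 + 1)
  = |8| / √1
  = 8 / 1
  ≈ 8

8


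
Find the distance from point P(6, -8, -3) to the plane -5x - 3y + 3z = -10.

distance = |a·x₀ + b·y₀ + c·z₀ - d| / √(a² + b² + c²)
  = |(-5)·6 + (-3)·(-8) + 3·(-3) - (-10)| / √((-5)² + (-3)² + 3²)
  = |-30 + 24 - 9 + 10| / √(25 + 9 + 9)
  = |-5| / √43
  = 5 / 6.557
  ≈ 0.7625

0.7625


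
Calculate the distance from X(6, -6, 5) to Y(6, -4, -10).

d = √[(x₂-x₁)² + (y₂-y₁)² + (z₂-z₁)²]
  = √[0² + 2² + (-15)²]
  = √[0 + 4 + 225]
  = √229
  ≈ 15.13

15.13


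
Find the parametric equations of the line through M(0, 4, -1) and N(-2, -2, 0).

Direction vector d = N - M = (-2 + 0, -2 - 4, 0 + 1) = (-2, -6, 1)
Parametric form r = M + t·d:
x = 0 - 2t, y = 4 - 6t, z = -1 + t

x = 0 - 2t, y = 4 - 6t, z = -1 + t


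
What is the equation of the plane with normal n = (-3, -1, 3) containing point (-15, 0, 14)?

The plane through P with normal n = (a, b, c) satisfies n·(r - P) = 0,
i.e. ax + by + cz = a·x₀ + b·y₀ + c·z₀.
d = (-3)·(-15) + (-1)·0 + 3·14
  = 45 + 0 + 42
  = 87
Equation: -3x - y + 3z = 87

-3x - y + 3z = 87


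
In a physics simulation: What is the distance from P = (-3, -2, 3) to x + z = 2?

distance = |a·x₀ + b·y₀ + c·z₀ - d| / √(a² + b² + c²)
  = |1·(-3) + 0·(-2) + 1·3 - 2| / √(1² + 0² + 1²)
  = |-3 + 0 + 3 - 2| / √(1 + 0 + 1)
  = |-2| / √2
  = 2 / 1.414
  ≈ 1.414

1.414


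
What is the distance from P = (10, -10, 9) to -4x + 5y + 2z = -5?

distance = |a·x₀ + b·y₀ + c·z₀ - d| / √(a² + b² + c²)
  = |(-4)·10 + 5·(-10) + 2·9 - (-5)| / √((-4)² + 5² + 2²)
  = |-40 - 50 + 18 + 5| / √(16 + 25 + 4)
  = |-67| / √45
  = 67 / 6.708
  ≈ 9.988

9.988


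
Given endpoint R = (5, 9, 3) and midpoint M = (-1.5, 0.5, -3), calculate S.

S = 2M - R
  = (2·(-1.5) - 5, 2·0.5 - 9, 2·(-3) - 3)
  = (-3 - 5, 1 - 9, -6 - 3)
  = (-8, -8, -9)

(-8, -8, -9)


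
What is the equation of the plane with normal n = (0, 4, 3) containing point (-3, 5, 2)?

The plane through P with normal n = (a, b, c) satisfies n·(r - P) = 0,
i.e. ax + by + cz = a·x₀ + b·y₀ + c·z₀.
d = 0·(-3) + 4·5 + 3·2
  = 0 + 20 + 6
  = 26
Equation: 4y + 3z = 26

4y + 3z = 26


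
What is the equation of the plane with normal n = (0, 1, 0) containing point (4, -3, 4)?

The plane through P with normal n = (a, b, c) satisfies n·(r - P) = 0,
i.e. ax + by + cz = a·x₀ + b·y₀ + c·z₀.
d = 0·4 + 1·(-3) + 0·4
  = 0 - 3 + 0
  = -3
Equation: y = -3

y = -3


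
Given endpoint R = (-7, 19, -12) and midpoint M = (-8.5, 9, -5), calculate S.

S = 2M - R
  = (2·(-8.5) - (-7), 2·9 - 19, 2·(-5) - (-12))
  = (-17 + 7, 18 - 19, -10 + 12)
  = (-10, -1, 2)

(-10, -1, 2)


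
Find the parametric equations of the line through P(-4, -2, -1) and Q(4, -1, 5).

Direction vector d = Q - P = (4 + 4, -1 + 2, 5 + 1) = (8, 1, 6)
Parametric form r = P + t·d:
x = -4 + 8t, y = -2 + t, z = -1 + 6t

x = -4 + 8t, y = -2 + t, z = -1 + 6t


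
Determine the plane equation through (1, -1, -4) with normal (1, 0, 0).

The plane through P with normal n = (a, b, c) satisfies n·(r - P) = 0,
i.e. ax + by + cz = a·x₀ + b·y₀ + c·z₀.
d = 1·1 + 0·(-1) + 0·(-4)
  = 1 + 0 + 0
  = 1
Equation: x = 1

x = 1


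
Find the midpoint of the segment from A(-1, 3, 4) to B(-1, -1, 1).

M = ((x₁+x₂)/2, (y₁+y₂)/2, (z₁+z₂)/2)
  = ((-1 - 1)/2, (3 - 1)/2, (4 + 1)/2)
  = (-2/2, 2/2, 5/2)
  = (-1, 1, 2.5)

(-1, 1, 2.5)


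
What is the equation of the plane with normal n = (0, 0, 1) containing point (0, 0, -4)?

The plane through P with normal n = (a, b, c) satisfies n·(r - P) = 0,
i.e. ax + by + cz = a·x₀ + b·y₀ + c·z₀.
d = 0·0 + 0·0 + 1·(-4)
  = 0 + 0 - 4
  = -4
Equation: z = -4

z = -4


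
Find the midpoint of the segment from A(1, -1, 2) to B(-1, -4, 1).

M = ((x₁+x₂)/2, (y₁+y₂)/2, (z₁+z₂)/2)
  = ((1 - 1)/2, (-1 - 4)/2, (2 + 1)/2)
  = (0/2, -5/2, 3/2)
  = (0, -2.5, 1.5)

(0, -2.5, 1.5)


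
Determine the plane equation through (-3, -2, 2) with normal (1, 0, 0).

The plane through P with normal n = (a, b, c) satisfies n·(r - P) = 0,
i.e. ax + by + cz = a·x₀ + b·y₀ + c·z₀.
d = 1·(-3) + 0·(-2) + 0·2
  = -3 + 0 + 0
  = -3
Equation: x = -3

x = -3


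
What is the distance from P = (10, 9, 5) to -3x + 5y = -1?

distance = |a·x₀ + b·y₀ + c·z₀ - d| / √(a² + b² + c²)
  = |(-3)·10 + 5·9 + 0·5 - (-1)| / √((-3)² + 5² + 0²)
  = |-30 + 45 + 0 + 1| / √(9 + 25 + 0)
  = |16| / √34
  = 16 / 5.831
  ≈ 2.744

2.744


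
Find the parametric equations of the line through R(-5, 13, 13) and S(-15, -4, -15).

Direction vector d = S - R = (-15 + 5, -4 - 13, -15 - 13) = (-10, -17, -28)
Parametric form r = R + t·d:
x = -5 - 10t, y = 13 - 17t, z = 13 - 28t

x = -5 - 10t, y = 13 - 17t, z = 13 - 28t


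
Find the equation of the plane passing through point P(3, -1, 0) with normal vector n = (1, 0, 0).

The plane through P with normal n = (a, b, c) satisfies n·(r - P) = 0,
i.e. ax + by + cz = a·x₀ + b·y₀ + c·z₀.
d = 1·3 + 0·(-1) + 0·0
  = 3 + 0 + 0
  = 3
Equation: x = 3

x = 3


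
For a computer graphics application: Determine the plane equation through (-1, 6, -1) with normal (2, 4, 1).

The plane through P with normal n = (a, b, c) satisfies n·(r - P) = 0,
i.e. ax + by + cz = a·x₀ + b·y₀ + c·z₀.
d = 2·(-1) + 4·6 + 1·(-1)
  = -2 + 24 - 1
  = 21
Equation: 2x + 4y + z = 21

2x + 4y + z = 21


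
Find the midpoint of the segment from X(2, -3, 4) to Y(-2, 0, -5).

M = ((x₁+x₂)/2, (y₁+y₂)/2, (z₁+z₂)/2)
  = ((2 - 2)/2, (-3 + 0)/2, (4 - 5)/2)
  = (0/2, -3/2, -1/2)
  = (0, -1.5, -0.5)

(0, -1.5, -0.5)


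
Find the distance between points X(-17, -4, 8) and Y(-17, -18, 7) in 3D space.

d = √[(x₂-x₁)² + (y₂-y₁)² + (z₂-z₁)²]
  = √[0² + (-14)² + (-1)²]
  = √[0 + 196 + 1]
  = √197
  ≈ 14.04

14.04


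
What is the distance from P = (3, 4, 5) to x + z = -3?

distance = |a·x₀ + b·y₀ + c·z₀ - d| / √(a² + b² + c²)
  = |1·3 + 0·4 + 1·5 - (-3)| / √(1² + 0² + 1²)
  = |3 + 0 + 5 + 3| / √(1 + 0 + 1)
  = |11| / √2
  = 11 / 1.414
  ≈ 7.778

7.778


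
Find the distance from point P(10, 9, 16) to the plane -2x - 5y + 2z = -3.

distance = |a·x₀ + b·y₀ + c·z₀ - d| / √(a² + b² + c²)
  = |(-2)·10 + (-5)·9 + 2·16 - (-3)| / √((-2)² + (-5)² + 2²)
  = |-20 - 45 + 32 + 3| / √(4 + 25 + 4)
  = |-30| / √33
  = 30 / 5.745
  ≈ 5.222

5.222


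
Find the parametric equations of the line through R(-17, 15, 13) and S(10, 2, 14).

Direction vector d = S - R = (10 + 17, 2 - 15, 14 - 13) = (27, -13, 1)
Parametric form r = R + t·d:
x = -17 + 27t, y = 15 - 13t, z = 13 + t

x = -17 + 27t, y = 15 - 13t, z = 13 + t


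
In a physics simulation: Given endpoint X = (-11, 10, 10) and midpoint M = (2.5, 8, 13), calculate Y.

Y = 2M - X
  = (2·2.5 - (-11), 2·8 - 10, 2·13 - 10)
  = (5 + 11, 16 - 10, 26 - 10)
  = (16, 6, 16)

(16, 6, 16)


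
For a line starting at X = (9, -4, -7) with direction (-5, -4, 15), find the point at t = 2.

P(t) = X + t·d
  = (9 + (-5)·2, -4 + (-4)·2, -7 + 15·2)
  = (9 - 10, -4 - 8, -7 + 30)
  = (-1, -12, 23)

(-1, -12, 23)


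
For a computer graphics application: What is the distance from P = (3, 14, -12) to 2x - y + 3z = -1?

distance = |a·x₀ + b·y₀ + c·z₀ - d| / √(a² + b² + c²)
  = |2·3 + (-1)·14 + 3·(-12) - (-1)| / √(2² + (-1)² + 3²)
  = |6 - 14 - 36 + 1| / √(4 + 1 + 9)
  = |-43| / √14
  = 43 / 3.742
  ≈ 11.49

11.49


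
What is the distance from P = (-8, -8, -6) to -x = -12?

distance = |a·x₀ + b·y₀ + c·z₀ - d| / √(a² + b² + c²)
  = |(-1)·(-8) + 0·(-8) + 0·(-6) - (-12)| / √((-1)² + 0² + 0²)
  = |8 + 0 + 0 + 12| / √(1 + 0 + 0)
  = |20| / √1
  = 20 / 1
  ≈ 20

20


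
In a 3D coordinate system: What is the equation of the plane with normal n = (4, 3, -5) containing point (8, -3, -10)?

The plane through P with normal n = (a, b, c) satisfies n·(r - P) = 0,
i.e. ax + by + cz = a·x₀ + b·y₀ + c·z₀.
d = 4·8 + 3·(-3) + (-5)·(-10)
  = 32 - 9 + 50
  = 73
Equation: 4x + 3y - 5z = 73

4x + 3y - 5z = 73


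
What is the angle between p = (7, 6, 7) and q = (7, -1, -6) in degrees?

p·q = 7·7 + 6·(-1) + 7·(-6) = 49 - 6 - 42 = 1
|p| = √(7² + 6² + 7²) = √134 ≈ 11.58
|q| = √(7² + (-1)² + (-6)²) = √86 ≈ 9.274
cos θ = (p·q)/(|p||q|) = 1/(11.58·9.274) ≈ 0.009315
θ = arccos(0.009315) ≈ 89.47°

89.47°


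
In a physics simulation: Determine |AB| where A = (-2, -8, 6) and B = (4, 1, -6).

d = √[(x₂-x₁)² + (y₂-y₁)² + (z₂-z₁)²]
  = √[6² + 9² + (-12)²]
  = √[36 + 81 + 144]
  = √261
  ≈ 16.16

16.16


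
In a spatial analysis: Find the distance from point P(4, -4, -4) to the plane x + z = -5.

distance = |a·x₀ + b·y₀ + c·z₀ - d| / √(a² + b² + c²)
  = |1·4 + 0·(-4) + 1·(-4) - (-5)| / √(1² + 0² + 1²)
  = |4 + 0 - 4 + 5| / √(1 + 0 + 1)
  = |5| / √2
  = 5 / 1.414
  ≈ 3.536

3.536


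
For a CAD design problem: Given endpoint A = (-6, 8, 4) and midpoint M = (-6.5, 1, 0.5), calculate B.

B = 2M - A
  = (2·(-6.5) - (-6), 2·1 - 8, 2·0.5 - 4)
  = (-13 + 6, 2 - 8, 1 - 4)
  = (-7, -6, -3)

(-7, -6, -3)


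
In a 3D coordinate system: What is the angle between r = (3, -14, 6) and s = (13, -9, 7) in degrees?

r·s = 3·13 + (-14)·(-9) + 6·7 = 39 + 126 + 42 = 207
|r| = √(3² + (-14)² + 6²) = √241 ≈ 15.52
|s| = √(13² + (-9)² + 7²) = √299 ≈ 17.29
cos θ = (r·s)/(|r||s|) = 207/(15.52·17.29) ≈ 0.7711
θ = arccos(0.7711) ≈ 39.54°

39.54°


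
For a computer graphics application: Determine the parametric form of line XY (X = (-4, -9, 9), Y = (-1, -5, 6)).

Direction vector d = Y - X = (-1 + 4, -5 + 9, 6 - 9) = (3, 4, -3)
Parametric form r = X + t·d:
x = -4 + 3t, y = -9 + 4t, z = 9 - 3t

x = -4 + 3t, y = -9 + 4t, z = 9 - 3t


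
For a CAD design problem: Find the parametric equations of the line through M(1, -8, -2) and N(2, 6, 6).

Direction vector d = N - M = (2 - 1, 6 + 8, 6 + 2) = (1, 14, 8)
Parametric form r = M + t·d:
x = 1 + t, y = -8 + 14t, z = -2 + 8t

x = 1 + t, y = -8 + 14t, z = -2 + 8t


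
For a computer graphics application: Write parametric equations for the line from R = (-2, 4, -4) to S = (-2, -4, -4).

Direction vector d = S - R = (-2 + 2, -4 - 4, -4 + 4) = (0, -8, 0)
Parametric form r = R + t·d:
x = -2, y = 4 - 8t, z = -4

x = -2, y = 4 - 8t, z = -4


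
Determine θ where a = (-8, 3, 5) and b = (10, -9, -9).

a·b = (-8)·10 + 3·(-9) + 5·(-9) = -80 - 27 - 45 = -152
|a| = √((-8)² + 3² + 5²) = √98 ≈ 9.899
|b| = √(10² + (-9)² + (-9)²) = √262 ≈ 16.19
cos θ = (a·b)/(|a||b|) = -152/(9.899·16.19) ≈ -0.9486
θ = arccos(-0.9486) ≈ 161.5°

161.5°


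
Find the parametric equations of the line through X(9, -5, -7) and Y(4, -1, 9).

Direction vector d = Y - X = (4 - 9, -1 + 5, 9 + 7) = (-5, 4, 16)
Parametric form r = X + t·d:
x = 9 - 5t, y = -5 + 4t, z = -7 + 16t

x = 9 - 5t, y = -5 + 4t, z = -7 + 16t


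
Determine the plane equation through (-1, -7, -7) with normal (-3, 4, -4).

The plane through P with normal n = (a, b, c) satisfies n·(r - P) = 0,
i.e. ax + by + cz = a·x₀ + b·y₀ + c·z₀.
d = (-3)·(-1) + 4·(-7) + (-4)·(-7)
  = 3 - 28 + 28
  = 3
Equation: -3x + 4y - 4z = 3

-3x + 4y - 4z = 3


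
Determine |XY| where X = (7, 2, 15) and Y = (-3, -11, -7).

d = √[(x₂-x₁)² + (y₂-y₁)² + (z₂-z₁)²]
  = √[(-10)² + (-13)² + (-22)²]
  = √[100 + 169 + 484]
  = √753
  ≈ 27.44

27.44


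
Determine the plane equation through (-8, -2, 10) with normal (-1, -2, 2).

The plane through P with normal n = (a, b, c) satisfies n·(r - P) = 0,
i.e. ax + by + cz = a·x₀ + b·y₀ + c·z₀.
d = (-1)·(-8) + (-2)·(-2) + 2·10
  = 8 + 4 + 20
  = 32
Equation: -x - 2y + 2z = 32

-x - 2y + 2z = 32


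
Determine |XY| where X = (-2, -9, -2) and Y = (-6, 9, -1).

d = √[(x₂-x₁)² + (y₂-y₁)² + (z₂-z₁)²]
  = √[(-4)² + 18² + 1²]
  = √[16 + 324 + 1]
  = √341
  ≈ 18.47

18.47


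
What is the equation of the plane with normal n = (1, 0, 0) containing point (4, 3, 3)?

The plane through P with normal n = (a, b, c) satisfies n·(r - P) = 0,
i.e. ax + by + cz = a·x₀ + b·y₀ + c·z₀.
d = 1·4 + 0·3 + 0·3
  = 4 + 0 + 0
  = 4
Equation: x = 4

x = 4


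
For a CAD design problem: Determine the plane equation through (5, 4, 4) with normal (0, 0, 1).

The plane through P with normal n = (a, b, c) satisfies n·(r - P) = 0,
i.e. ax + by + cz = a·x₀ + b·y₀ + c·z₀.
d = 0·5 + 0·4 + 1·4
  = 0 + 0 + 4
  = 4
Equation: z = 4

z = 4


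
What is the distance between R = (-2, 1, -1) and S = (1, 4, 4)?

d = √[(x₂-x₁)² + (y₂-y₁)² + (z₂-z₁)²]
  = √[3² + 3² + 5²]
  = √[9 + 9 + 25]
  = √43
  ≈ 6.557

6.557


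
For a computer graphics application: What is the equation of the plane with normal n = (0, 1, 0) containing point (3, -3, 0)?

The plane through P with normal n = (a, b, c) satisfies n·(r - P) = 0,
i.e. ax + by + cz = a·x₀ + b·y₀ + c·z₀.
d = 0·3 + 1·(-3) + 0·0
  = 0 - 3 + 0
  = -3
Equation: y = -3

y = -3


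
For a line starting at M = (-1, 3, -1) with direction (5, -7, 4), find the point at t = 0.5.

P(t) = M + t·d
  = (-1 + 5·0.5, 3 + (-7)·0.5, -1 + 4·0.5)
  = (-1 + 2.5, 3 - 3.5, -1 + 2)
  = (1.5, -0.5, 1)

(1.5, -0.5, 1)


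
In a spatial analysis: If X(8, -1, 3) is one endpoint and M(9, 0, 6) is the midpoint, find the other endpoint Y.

Y = 2M - X
  = (2·9 - 8, 2·0 - (-1), 2·6 - 3)
  = (18 - 8, 0 + 1, 12 - 3)
  = (10, 1, 9)

(10, 1, 9)


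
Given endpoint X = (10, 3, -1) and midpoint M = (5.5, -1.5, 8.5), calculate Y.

Y = 2M - X
  = (2·5.5 - 10, 2·(-1.5) - 3, 2·8.5 - (-1))
  = (11 - 10, -3 - 3, 17 + 1)
  = (1, -6, 18)

(1, -6, 18)


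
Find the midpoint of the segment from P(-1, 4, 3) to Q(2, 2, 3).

M = ((x₁+x₂)/2, (y₁+y₂)/2, (z₁+z₂)/2)
  = ((-1 + 2)/2, (4 + 2)/2, (3 + 3)/2)
  = (1/2, 6/2, 6/2)
  = (0.5, 3, 3)

(0.5, 3, 3)


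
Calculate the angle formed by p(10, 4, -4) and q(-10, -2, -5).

p·q = 10·(-10) + 4·(-2) + (-4)·(-5) = -100 - 8 + 20 = -88
|p| = √(10² + 4² + (-4)²) = √132 ≈ 11.49
|q| = √((-10)² + (-2)² + (-5)²) = √129 ≈ 11.36
cos θ = (p·q)/(|p||q|) = -88/(11.49·11.36) ≈ -0.6744
θ = arccos(-0.6744) ≈ 132.4°

132.4°


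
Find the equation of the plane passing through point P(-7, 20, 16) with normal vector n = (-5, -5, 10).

The plane through P with normal n = (a, b, c) satisfies n·(r - P) = 0,
i.e. ax + by + cz = a·x₀ + b·y₀ + c·z₀.
d = (-5)·(-7) + (-5)·20 + 10·16
  = 35 - 100 + 160
  = 95
Equation: -5x - 5y + 10z = 95

-5x - 5y + 10z = 95


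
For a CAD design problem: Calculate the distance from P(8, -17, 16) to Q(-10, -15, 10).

d = √[(x₂-x₁)² + (y₂-y₁)² + (z₂-z₁)²]
  = √[(-18)² + 2² + (-6)²]
  = √[324 + 4 + 36]
  = √364
  ≈ 19.08

19.08


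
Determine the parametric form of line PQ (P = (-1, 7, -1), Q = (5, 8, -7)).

Direction vector d = Q - P = (5 + 1, 8 - 7, -7 + 1) = (6, 1, -6)
Parametric form r = P + t·d:
x = -1 + 6t, y = 7 + t, z = -1 - 6t

x = -1 + 6t, y = 7 + t, z = -1 - 6t


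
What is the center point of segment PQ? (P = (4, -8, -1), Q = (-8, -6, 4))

M = ((x₁+x₂)/2, (y₁+y₂)/2, (z₁+z₂)/2)
  = ((4 - 8)/2, (-8 - 6)/2, (-1 + 4)/2)
  = (-4/2, -14/2, 3/2)
  = (-2, -7, 1.5)

(-2, -7, 1.5)


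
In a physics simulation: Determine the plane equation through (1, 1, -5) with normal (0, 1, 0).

The plane through P with normal n = (a, b, c) satisfies n·(r - P) = 0,
i.e. ax + by + cz = a·x₀ + b·y₀ + c·z₀.
d = 0·1 + 1·1 + 0·(-5)
  = 0 + 1 + 0
  = 1
Equation: y = 1

y = 1


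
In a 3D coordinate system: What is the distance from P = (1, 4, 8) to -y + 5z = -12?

distance = |a·x₀ + b·y₀ + c·z₀ - d| / √(a² + b² + c²)
  = |0·1 + (-1)·4 + 5·8 - (-12)| / √(0² + (-1)² + 5²)
  = |0 - 4 + 40 + 12| / √(0 + 1 + 25)
  = |48| / √26
  = 48 / 5.099
  ≈ 9.414

9.414


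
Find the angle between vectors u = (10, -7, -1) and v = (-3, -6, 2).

u·v = 10·(-3) + (-7)·(-6) + (-1)·2 = -30 + 42 - 2 = 10
|u| = √(10² + (-7)² + (-1)²) = √150 ≈ 12.25
|v| = √((-3)² + (-6)² + 2²) = √49 ≈ 7
cos θ = (u·v)/(|u||v|) = 10/(12.25·7) ≈ 0.1166
θ = arccos(0.1166) ≈ 83.3°

83.3°
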